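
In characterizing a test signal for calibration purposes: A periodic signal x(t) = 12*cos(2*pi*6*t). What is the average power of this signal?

Average power of A*cos(wt) is A^2/2.
P = 12^2 / 2 = 144/2 = 72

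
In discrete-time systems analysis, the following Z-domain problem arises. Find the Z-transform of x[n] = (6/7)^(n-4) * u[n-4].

Time-shifting property: if X(z) = Z{x[n]}, then Z{x[n-d]} = z^(-d) * X(z)
X(z) = z/(z - 6/7) for x[n] = (6/7)^n * u[n]
Z{x[n-4]} = z^(-4) * z/(z - 6/7) = z^(-3)/(z - 6/7)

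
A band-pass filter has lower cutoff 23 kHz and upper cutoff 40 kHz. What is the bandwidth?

Bandwidth = f_high - f_low
= 40 kHz - 23 kHz = 17 kHz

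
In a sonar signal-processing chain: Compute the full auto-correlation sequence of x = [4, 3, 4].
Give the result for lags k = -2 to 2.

r_xx[k] = sum_m x[m]*x[m+k], indexed from 0, for k = -2 to 2:
  r_xx[-2] = x[2]*x[0] = 16
  r_xx[-1] = x[1]*x[0] + x[2]*x[1] = 24
  r_xx[0] = x[0]*x[0] + x[1]*x[1] + x[2]*x[2] = 41
  r_xx[1] = x[0]*x[1] + x[1]*x[2] = 24
  r_xx[2] = x[0]*x[2] = 16
r_xx = [16, 24, 41, 24, 16]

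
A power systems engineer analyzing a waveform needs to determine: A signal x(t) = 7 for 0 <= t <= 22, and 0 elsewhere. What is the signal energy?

Energy = integral of |x(t)|^2 dt over the signal duration
= 7^2 * 22 = 49 * 22 = 1078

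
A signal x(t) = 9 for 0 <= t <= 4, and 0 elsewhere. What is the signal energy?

Energy = integral of |x(t)|^2 dt over the signal duration
= 9^2 * 4 = 81 * 4 = 324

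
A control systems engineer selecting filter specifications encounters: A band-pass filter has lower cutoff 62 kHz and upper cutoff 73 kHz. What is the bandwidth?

Bandwidth = f_high - f_low
= 73 kHz - 62 kHz = 11 kHz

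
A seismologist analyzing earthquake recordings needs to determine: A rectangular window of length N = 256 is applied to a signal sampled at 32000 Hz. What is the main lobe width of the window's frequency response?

For a rectangular window of length N,
the main lobe width in frequency is 2*f_s/N.
= 2*32000/256 = 250 Hz
This determines the minimum frequency separation for resolving two sinusoids.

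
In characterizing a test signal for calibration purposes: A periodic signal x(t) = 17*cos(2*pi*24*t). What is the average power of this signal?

Average power of A*cos(wt) is A^2/2.
P = 17^2 / 2 = 289/2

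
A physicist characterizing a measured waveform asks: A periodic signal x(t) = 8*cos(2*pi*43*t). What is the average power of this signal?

Average power of A*cos(wt) is A^2/2.
P = 8^2 / 2 = 64/2 = 32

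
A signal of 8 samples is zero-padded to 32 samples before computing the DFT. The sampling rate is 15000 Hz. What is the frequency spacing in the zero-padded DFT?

Original DFT: N = 8, resolution = f_s/N = 15000/8 = 1875 Hz
Zero-padded DFT: N = 32, resolution = f_s/N = 15000/32 = 1875/4 Hz
Zero-padding interpolates the spectrum (finer frequency grid)
but does NOT improve the true spectral resolution (ability to resolve close frequencies).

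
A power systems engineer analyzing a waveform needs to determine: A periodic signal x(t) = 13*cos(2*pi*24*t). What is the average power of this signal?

Average power of A*cos(wt) is A^2/2.
P = 13^2 / 2 = 169/2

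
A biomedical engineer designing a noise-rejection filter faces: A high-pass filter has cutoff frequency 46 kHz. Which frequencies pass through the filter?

A high-pass filter passes all frequencies above the cutoff frequency 46 kHz and attenuates lower frequencies.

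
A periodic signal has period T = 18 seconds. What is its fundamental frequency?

The fundamental frequency is the reciprocal of the period.
f = 1/T = 1/(18) = 1/18 Hz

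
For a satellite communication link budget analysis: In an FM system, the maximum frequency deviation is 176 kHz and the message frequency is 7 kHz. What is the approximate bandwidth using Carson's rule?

Carson's rule: BW = 2*(delta_f + f_m)
= 2*(176 + 7) kHz = 366 kHz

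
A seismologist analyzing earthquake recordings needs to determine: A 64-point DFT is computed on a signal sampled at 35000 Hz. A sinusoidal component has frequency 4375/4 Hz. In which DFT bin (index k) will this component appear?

DFT frequency resolution = f_s/N = 35000/64 = 4375/8 Hz
Bin index k = f_signal / resolution = 4375/4 / 4375/8 = 2
The signal frequency 4375/4 Hz falls in DFT bin k = 2.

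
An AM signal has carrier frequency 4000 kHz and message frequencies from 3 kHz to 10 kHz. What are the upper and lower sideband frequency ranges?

Upper sideband (USB) = fc + [fm_low, fm_high] = 4000 + [3, 10] = [4003, 4010] kHz
Lower sideband (LSB) = fc - [fm_high, fm_low] = 4000 - [10, 3] = [3990, 3997] kHz
Total occupied spectrum: 3990 kHz to 4010 kHz (plus carrier at 4000 kHz)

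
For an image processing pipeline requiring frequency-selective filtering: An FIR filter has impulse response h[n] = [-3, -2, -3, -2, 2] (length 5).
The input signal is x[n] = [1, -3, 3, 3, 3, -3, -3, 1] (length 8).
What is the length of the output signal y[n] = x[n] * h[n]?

For linear convolution, the output length is:
len(y) = len(x) + len(h) - 1 = 8 + 5 - 1 = 12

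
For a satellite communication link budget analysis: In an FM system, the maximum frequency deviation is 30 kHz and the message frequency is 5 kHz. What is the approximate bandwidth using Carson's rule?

Carson's rule: BW = 2*(delta_f + f_m)
= 2*(30 + 5) kHz = 70 kHz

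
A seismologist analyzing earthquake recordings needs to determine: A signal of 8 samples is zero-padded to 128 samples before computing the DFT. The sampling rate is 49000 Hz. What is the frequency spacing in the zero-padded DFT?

Original DFT: N = 8, resolution = f_s/N = 49000/8 = 6125 Hz
Zero-padded DFT: N = 128, resolution = f_s/N = 49000/128 = 6125/16 Hz
Zero-padding interpolates the spectrum (finer frequency grid)
but does NOT improve the true spectral resolution (ability to resolve close frequencies).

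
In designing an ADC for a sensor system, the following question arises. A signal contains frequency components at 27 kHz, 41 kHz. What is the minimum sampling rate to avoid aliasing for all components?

The highest frequency component is f_max = 41 kHz.
Nyquist rate = 2 * f_max = 2 * 41 kHz = 82 kHz.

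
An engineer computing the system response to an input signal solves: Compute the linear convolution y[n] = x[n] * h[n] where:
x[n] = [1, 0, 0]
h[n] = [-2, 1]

y[n] = sum_k x[k]*h[n-k]. Output length = len(x) + len(h) - 1 = 3 + 2 - 1 = 4.
y[0] = 1*-2 = -2
y[1] = 0*-2 + 1*1 = 1
y[2] = 0*-2 + 0*1 = 0
y[3] = 0*1 = 0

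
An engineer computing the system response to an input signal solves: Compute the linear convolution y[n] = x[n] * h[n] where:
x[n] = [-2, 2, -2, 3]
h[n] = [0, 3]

y[n] = sum_k x[k]*h[n-k]. Output length = len(x) + len(h) - 1 = 4 + 2 - 1 = 5.
y[0] = -2*0 = 0
y[1] = 2*0 + -2*3 = -6
y[2] = -2*0 + 2*3 = 6
y[3] = 3*0 + -2*3 = -6
y[4] = 3*3 = 9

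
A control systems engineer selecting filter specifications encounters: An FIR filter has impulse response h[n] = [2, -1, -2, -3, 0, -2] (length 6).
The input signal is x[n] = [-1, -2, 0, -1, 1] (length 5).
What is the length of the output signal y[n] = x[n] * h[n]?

For linear convolution, the output length is:
len(y) = len(x) + len(h) - 1 = 5 + 6 - 1 = 10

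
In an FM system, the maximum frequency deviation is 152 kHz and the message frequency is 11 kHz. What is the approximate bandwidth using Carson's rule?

Carson's rule: BW = 2*(delta_f + f_m)
= 2*(152 + 11) kHz = 326 kHz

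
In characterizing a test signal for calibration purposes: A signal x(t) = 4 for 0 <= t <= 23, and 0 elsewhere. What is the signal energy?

Energy = integral of |x(t)|^2 dt over the signal duration
= 4^2 * 23 = 16 * 23 = 368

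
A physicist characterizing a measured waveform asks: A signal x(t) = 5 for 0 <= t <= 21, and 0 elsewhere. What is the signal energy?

Energy = integral of |x(t)|^2 dt over the signal duration
= 5^2 * 21 = 25 * 21 = 525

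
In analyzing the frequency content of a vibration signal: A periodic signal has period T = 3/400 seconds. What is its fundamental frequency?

The fundamental frequency is the reciprocal of the period.
f = 1/T = 1/(3/400) = 400/3 Hz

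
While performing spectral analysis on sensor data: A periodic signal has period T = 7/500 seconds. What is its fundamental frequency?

The fundamental frequency is the reciprocal of the period.
f = 1/T = 1/(7/500) = 500/7 Hz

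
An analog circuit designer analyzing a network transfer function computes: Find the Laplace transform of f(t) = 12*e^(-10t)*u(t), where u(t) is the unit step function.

Standard Laplace transform pair:
e^(-at)*u(t) <-> 1/(s+a)
With a = 10: L{12*e^(-10t)*u(t)} = 12/(s+10), ROC: Re(s) > -10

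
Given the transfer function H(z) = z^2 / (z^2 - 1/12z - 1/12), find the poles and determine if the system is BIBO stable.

Poles are roots of the denominator: z^2 - 1/12z - 1/12 = 0.
Quadratic formula: z = [-(-1/12) +/- sqrt((-1/12)^2 - 4*(-1/12))] / 2
Discriminant = 1/144 + 1/3 = 49/144; sqrt = 7/12.
z = (1/12 +/- 7/12) / 2 => z = 1/3 or z = -1/4.
|p1| = 1/4, |p2| = 1/3.
For BIBO stability, all poles must lie inside the unit circle (|p| < 1).
System is STABLE since both |p| < 1.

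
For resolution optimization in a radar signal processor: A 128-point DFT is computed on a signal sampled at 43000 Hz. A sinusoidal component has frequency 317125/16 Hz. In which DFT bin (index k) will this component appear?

DFT frequency resolution = f_s/N = 43000/128 = 5375/16 Hz
Bin index k = f_signal / resolution = 317125/16 / 5375/16 = 59
The signal frequency 317125/16 Hz falls in DFT bin k = 59.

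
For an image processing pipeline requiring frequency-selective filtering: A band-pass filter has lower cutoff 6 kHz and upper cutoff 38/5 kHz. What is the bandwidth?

Bandwidth = f_high - f_low
= 38/5 kHz - 6 kHz = 8/5 kHz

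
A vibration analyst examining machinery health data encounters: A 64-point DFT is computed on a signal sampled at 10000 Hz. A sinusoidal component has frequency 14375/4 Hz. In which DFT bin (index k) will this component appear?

DFT frequency resolution = f_s/N = 10000/64 = 625/4 Hz
Bin index k = f_signal / resolution = 14375/4 / 625/4 = 23
The signal frequency 14375/4 Hz falls in DFT bin k = 23.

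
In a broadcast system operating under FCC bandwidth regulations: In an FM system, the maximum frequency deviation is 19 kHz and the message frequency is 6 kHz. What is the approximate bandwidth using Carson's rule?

Carson's rule: BW = 2*(delta_f + f_m)
= 2*(19 + 6) kHz = 50 kHz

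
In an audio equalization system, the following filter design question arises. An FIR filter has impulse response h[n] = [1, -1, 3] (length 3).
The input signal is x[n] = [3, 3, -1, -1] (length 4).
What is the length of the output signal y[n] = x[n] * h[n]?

For linear convolution, the output length is:
len(y) = len(x) + len(h) - 1 = 4 + 3 - 1 = 6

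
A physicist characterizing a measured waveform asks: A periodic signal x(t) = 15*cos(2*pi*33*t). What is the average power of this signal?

Average power of A*cos(wt) is A^2/2.
P = 15^2 / 2 = 225/2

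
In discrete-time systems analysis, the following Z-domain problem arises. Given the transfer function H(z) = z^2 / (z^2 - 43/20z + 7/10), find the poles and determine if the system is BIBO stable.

Poles are roots of the denominator: z^2 - 43/20z + 7/10 = 0.
Quadratic formula: z = [-(-43/20) +/- sqrt((-43/20)^2 - 4*(7/10))] / 2
Discriminant = 1849/400 - 14/5 = 729/400; sqrt = 27/20.
z = (43/20 +/- 27/20) / 2 => z = 7/4 or z = 2/5.
|p1| = 7/4, |p2| = 2/5.
For BIBO stability, all poles must lie inside the unit circle (|p| < 1).
System is UNSTABLE since at least one |p| >= 1.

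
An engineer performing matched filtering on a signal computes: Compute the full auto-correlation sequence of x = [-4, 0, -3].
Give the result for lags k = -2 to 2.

r_xx[k] = sum_m x[m]*x[m+k], indexed from 0, for k = -2 to 2:
  r_xx[-2] = x[2]*x[0] = 12
  r_xx[-1] = x[1]*x[0] + x[2]*x[1] = 0
  r_xx[0] = x[0]*x[0] + x[1]*x[1] + x[2]*x[2] = 25
  r_xx[1] = x[0]*x[1] + x[1]*x[2] = 0
  r_xx[2] = x[0]*x[2] = 12
r_xx = [12, 0, 25, 0, 12]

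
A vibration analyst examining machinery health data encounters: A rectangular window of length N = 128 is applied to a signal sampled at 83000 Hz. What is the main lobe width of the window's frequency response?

For a rectangular window of length N,
the main lobe width in frequency is 2*f_s/N.
= 2*83000/128 = 10375/8 Hz
This determines the minimum frequency separation for resolving two sinusoids.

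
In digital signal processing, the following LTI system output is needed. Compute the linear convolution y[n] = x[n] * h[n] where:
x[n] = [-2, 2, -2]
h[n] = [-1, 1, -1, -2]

y[n] = sum_k x[k]*h[n-k]. Output length = len(x) + len(h) - 1 = 3 + 4 - 1 = 6.
y[0] = -2*-1 = 2
y[1] = 2*-1 + -2*1 = -4
y[2] = -2*-1 + 2*1 + -2*-1 = 6
y[3] = -2*1 + 2*-1 + -2*-2 = 0
y[4] = -2*-1 + 2*-2 = -2
y[5] = -2*-2 = 4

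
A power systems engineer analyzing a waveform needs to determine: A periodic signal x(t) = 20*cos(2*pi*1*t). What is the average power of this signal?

Average power of A*cos(wt) is A^2/2.
P = 20^2 / 2 = 400/2 = 200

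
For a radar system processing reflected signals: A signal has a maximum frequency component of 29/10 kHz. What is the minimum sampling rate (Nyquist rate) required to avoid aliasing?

By the Nyquist-Shannon sampling theorem,
the minimum sampling rate (Nyquist rate) must be at least 2 * f_max.
Nyquist rate = 2 * 29/10 kHz = 29/5 kHz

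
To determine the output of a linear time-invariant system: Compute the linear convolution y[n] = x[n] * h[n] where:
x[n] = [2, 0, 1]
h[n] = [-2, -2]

y[n] = sum_k x[k]*h[n-k]. Output length = len(x) + len(h) - 1 = 3 + 2 - 1 = 4.
y[0] = 2*-2 = -4
y[1] = 0*-2 + 2*-2 = -4
y[2] = 1*-2 + 0*-2 = -2
y[3] = 1*-2 = -2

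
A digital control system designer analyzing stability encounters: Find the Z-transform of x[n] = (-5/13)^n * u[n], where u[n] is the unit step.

The Z-transform of a^n * u[n] is z/(z-a) for |z| > |a|.
Here a = -5/13, so X(z) = z/(z - (-5/13)) = 13z/(13z + 5)
ROC: |z| > 5/13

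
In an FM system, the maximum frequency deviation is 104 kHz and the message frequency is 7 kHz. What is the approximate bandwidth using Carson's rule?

Carson's rule: BW = 2*(delta_f + f_m)
= 2*(104 + 7) kHz = 222 kHz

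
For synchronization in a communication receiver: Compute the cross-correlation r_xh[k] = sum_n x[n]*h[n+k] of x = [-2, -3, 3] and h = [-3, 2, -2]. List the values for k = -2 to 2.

Both sequences indexed from 0 and zero outside their support.
Lags with overlap: k = -2 to 2.
  r_xh[-2] = x[2]*h[0] = -9
  r_xh[-1] = x[1]*h[0] + x[2]*h[1] = 15
  r_xh[0] = x[0]*h[0] + x[1]*h[1] + x[2]*h[2] = -6
  r_xh[1] = x[0]*h[1] + x[1]*h[2] = 2
  r_xh[2] = x[0]*h[2] = 4
r_xh = [-9, 15, -6, 2, 4] (for k = -2, ..., 2)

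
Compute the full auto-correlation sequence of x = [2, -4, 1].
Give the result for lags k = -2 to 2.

r_xx[k] = sum_m x[m]*x[m+k], indexed from 0, for k = -2 to 2:
  r_xx[-2] = x[2]*x[0] = 2
  r_xx[-1] = x[1]*x[0] + x[2]*x[1] = -12
  r_xx[0] = x[0]*x[0] + x[1]*x[1] + x[2]*x[2] = 21
  r_xx[1] = x[0]*x[1] + x[1]*x[2] = -12
  r_xx[2] = x[0]*x[2] = 2
r_xx = [2, -12, 21, -12, 2]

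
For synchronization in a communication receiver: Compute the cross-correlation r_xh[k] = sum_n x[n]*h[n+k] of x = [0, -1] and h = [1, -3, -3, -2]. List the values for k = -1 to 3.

Both sequences indexed from 0 and zero outside their support.
Lags with overlap: k = -1 to 3.
  r_xh[-1] = x[1]*h[0] = -1
  r_xh[0] = x[0]*h[0] + x[1]*h[1] = 3
  r_xh[1] = x[0]*h[1] + x[1]*h[2] = 3
  r_xh[2] = x[0]*h[2] + x[1]*h[3] = 2
  r_xh[3] = x[0]*h[3] = 0
r_xh = [-1, 3, 3, 2, 0] (for k = -1, ..., 3)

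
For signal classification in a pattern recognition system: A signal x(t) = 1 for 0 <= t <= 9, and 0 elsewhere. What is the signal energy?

Energy = integral of |x(t)|^2 dt over the signal duration
= 1^2 * 9 = 1 * 9 = 9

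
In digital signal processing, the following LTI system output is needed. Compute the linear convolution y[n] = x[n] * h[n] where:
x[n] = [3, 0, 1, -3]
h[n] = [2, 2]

y[n] = sum_k x[k]*h[n-k]. Output length = len(x) + len(h) - 1 = 4 + 2 - 1 = 5.
y[0] = 3*2 = 6
y[1] = 0*2 + 3*2 = 6
y[2] = 1*2 + 0*2 = 2
y[3] = -3*2 + 1*2 = -4
y[4] = -3*2 = -6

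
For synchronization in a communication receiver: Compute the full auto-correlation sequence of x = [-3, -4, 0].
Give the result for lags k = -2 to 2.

r_xx[k] = sum_m x[m]*x[m+k], indexed from 0, for k = -2 to 2:
  r_xx[-2] = x[2]*x[0] = 0
  r_xx[-1] = x[1]*x[0] + x[2]*x[1] = 12
  r_xx[0] = x[0]*x[0] + x[1]*x[1] + x[2]*x[2] = 25
  r_xx[1] = x[0]*x[1] + x[1]*x[2] = 12
  r_xx[2] = x[0]*x[2] = 0
r_xx = [0, 12, 25, 12, 0]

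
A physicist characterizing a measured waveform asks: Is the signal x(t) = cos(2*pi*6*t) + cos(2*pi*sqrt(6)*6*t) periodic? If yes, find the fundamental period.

f1 = 6 Hz, f2 = 6*sqrt(6) Hz
Ratio f2/f1 = sqrt(6), which is irrational.
Since the frequency ratio is irrational, no common period exists.
The signal is not periodic.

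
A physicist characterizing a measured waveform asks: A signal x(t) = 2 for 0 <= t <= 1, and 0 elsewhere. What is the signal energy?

Energy = integral of |x(t)|^2 dt over the signal duration
= 2^2 * 1 = 4 * 1 = 4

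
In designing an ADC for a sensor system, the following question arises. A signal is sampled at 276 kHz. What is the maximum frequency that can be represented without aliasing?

The maximum frequency that can be represented without aliasing
is the Nyquist frequency: f_max = f_s / 2 = 276 kHz / 2 = 138 kHz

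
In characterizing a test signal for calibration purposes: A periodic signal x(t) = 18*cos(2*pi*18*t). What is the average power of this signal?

Average power of A*cos(wt) is A^2/2.
P = 18^2 / 2 = 324/2 = 162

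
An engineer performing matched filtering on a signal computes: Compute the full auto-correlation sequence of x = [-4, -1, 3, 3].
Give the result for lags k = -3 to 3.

r_xx[k] = sum_m x[m]*x[m+k], indexed from 0, for k = -3 to 3:
  r_xx[-3] = x[3]*x[0] = -12
  r_xx[-2] = x[2]*x[0] + x[3]*x[1] = -15
  r_xx[-1] = x[1]*x[0] + x[2]*x[1] + x[3]*x[2] = 10
  r_xx[0] = x[0]*x[0] + x[1]*x[1] + x[2]*x[2] + x[3]*x[3] = 35
  r_xx[1] = x[0]*x[1] + x[1]*x[2] + x[2]*x[3] = 10
  r_xx[2] = x[0]*x[2] + x[1]*x[3] = -15
  r_xx[3] = x[0]*x[3] = -12
r_xx = [-12, -15, 10, 35, 10, -15, -12]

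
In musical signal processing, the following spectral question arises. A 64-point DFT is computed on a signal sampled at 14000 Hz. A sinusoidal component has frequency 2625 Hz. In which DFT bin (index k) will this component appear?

DFT frequency resolution = f_s/N = 14000/64 = 875/4 Hz
Bin index k = f_signal / resolution = 2625 / 875/4 = 12
The signal frequency 2625 Hz falls in DFT bin k = 12.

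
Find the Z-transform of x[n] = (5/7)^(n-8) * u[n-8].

Time-shifting property: if X(z) = Z{x[n]}, then Z{x[n-d]} = z^(-d) * X(z)
X(z) = z/(z - 5/7) for x[n] = (5/7)^n * u[n]
Z{x[n-8]} = z^(-8) * z/(z - 5/7) = z^(-7)/(z - 5/7)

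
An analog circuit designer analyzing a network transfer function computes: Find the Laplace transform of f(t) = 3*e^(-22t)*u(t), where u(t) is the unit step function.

Standard Laplace transform pair:
e^(-at)*u(t) <-> 1/(s+a)
With a = 22: L{3*e^(-22t)*u(t)} = 3/(s+22), ROC: Re(s) > -22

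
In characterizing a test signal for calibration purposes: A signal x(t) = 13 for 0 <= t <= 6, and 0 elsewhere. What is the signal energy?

Energy = integral of |x(t)|^2 dt over the signal duration
= 13^2 * 6 = 169 * 6 = 1014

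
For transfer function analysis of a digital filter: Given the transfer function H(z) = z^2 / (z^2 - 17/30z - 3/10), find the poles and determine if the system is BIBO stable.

Poles are roots of the denominator: z^2 - 17/30z - 3/10 = 0.
Quadratic formula: z = [-(-17/30) +/- sqrt((-17/30)^2 - 4*(-3/10))] / 2
Discriminant = 289/900 + 6/5 = 1369/900; sqrt = 37/30.
z = (17/30 +/- 37/30) / 2 => z = 9/10 or z = -1/3.
|p1| = 1/3, |p2| = 9/10.
For BIBO stability, all poles must lie inside the unit circle (|p| < 1).
System is STABLE since both |p| < 1.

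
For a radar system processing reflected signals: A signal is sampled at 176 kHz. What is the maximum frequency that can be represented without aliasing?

The maximum frequency that can be represented without aliasing
is the Nyquist frequency: f_max = f_s / 2 = 176 kHz / 2 = 88 kHz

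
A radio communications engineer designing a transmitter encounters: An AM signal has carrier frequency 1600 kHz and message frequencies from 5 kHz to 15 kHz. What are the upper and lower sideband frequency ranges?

Upper sideband (USB) = fc + [fm_low, fm_high] = 1600 + [5, 15] = [1605, 1615] kHz
Lower sideband (LSB) = fc - [fm_high, fm_low] = 1600 - [15, 5] = [1585, 1595] kHz
Total occupied spectrum: 1585 kHz to 1615 kHz (plus carrier at 1600 kHz)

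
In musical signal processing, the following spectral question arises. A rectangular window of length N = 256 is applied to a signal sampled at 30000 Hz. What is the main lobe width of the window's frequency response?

For a rectangular window of length N,
the main lobe width in frequency is 2*f_s/N.
= 2*30000/256 = 1875/8 Hz
This determines the minimum frequency separation for resolving two sinusoids.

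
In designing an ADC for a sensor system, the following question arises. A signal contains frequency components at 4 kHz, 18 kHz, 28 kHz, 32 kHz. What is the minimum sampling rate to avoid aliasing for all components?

The highest frequency component is f_max = 32 kHz.
Nyquist rate = 2 * f_max = 2 * 32 kHz = 64 kHz.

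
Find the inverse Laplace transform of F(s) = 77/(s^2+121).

Standard pair: w/(s^2+w^2) <-> sin(wt)*u(t)
Recognize w^2 = 121, so w = 11; numerator 77 = 7*11.
f(t) = 7*sin(11t)*u(t)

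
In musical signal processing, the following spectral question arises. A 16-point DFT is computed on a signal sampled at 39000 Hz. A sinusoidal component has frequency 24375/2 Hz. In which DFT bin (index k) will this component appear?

DFT frequency resolution = f_s/N = 39000/16 = 4875/2 Hz
Bin index k = f_signal / resolution = 24375/2 / 4875/2 = 5
The signal frequency 24375/2 Hz falls in DFT bin k = 5.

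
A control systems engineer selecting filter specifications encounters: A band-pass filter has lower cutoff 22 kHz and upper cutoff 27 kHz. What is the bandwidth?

Bandwidth = f_high - f_low
= 27 kHz - 22 kHz = 5 kHz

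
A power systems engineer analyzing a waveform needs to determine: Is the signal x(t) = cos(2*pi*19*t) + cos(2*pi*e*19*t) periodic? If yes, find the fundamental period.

f1 = 19 Hz, f2 = 19*e Hz
Ratio f2/f1 = e, which is irrational.
Since the frequency ratio is irrational, no common period exists.
The signal is not periodic.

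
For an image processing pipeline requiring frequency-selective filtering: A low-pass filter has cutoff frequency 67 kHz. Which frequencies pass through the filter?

A low-pass filter passes all frequencies below the cutoff frequency 67 kHz and attenuates higher frequencies.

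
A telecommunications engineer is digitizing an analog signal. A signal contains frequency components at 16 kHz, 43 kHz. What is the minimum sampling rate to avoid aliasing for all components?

The highest frequency component is f_max = 43 kHz.
Nyquist rate = 2 * f_max = 2 * 43 kHz = 86 kHz.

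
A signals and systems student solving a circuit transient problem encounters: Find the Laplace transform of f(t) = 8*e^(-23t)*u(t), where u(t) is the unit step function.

Standard Laplace transform pair:
e^(-at)*u(t) <-> 1/(s+a)
With a = 23: L{8*e^(-23t)*u(t)} = 8/(s+23), ROC: Re(s) > -23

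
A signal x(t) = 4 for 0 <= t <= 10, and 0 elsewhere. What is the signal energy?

Energy = integral of |x(t)|^2 dt over the signal duration
= 4^2 * 10 = 16 * 10 = 160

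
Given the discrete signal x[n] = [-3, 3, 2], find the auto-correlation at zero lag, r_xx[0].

The auto-correlation at zero lag r_xx[0] equals the signal energy.
r_xx[0] = sum of x[n]^2 = (-3)^2 + 3^2 + 2^2
= 9 + 9 + 4 = 22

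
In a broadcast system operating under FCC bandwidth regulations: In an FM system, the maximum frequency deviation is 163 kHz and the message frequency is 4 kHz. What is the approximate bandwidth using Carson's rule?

Carson's rule: BW = 2*(delta_f + f_m)
= 2*(163 + 4) kHz = 334 kHz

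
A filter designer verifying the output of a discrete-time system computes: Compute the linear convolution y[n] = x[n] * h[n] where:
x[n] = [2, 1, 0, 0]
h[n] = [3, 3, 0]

y[n] = sum_k x[k]*h[n-k]. Output length = len(x) + len(h) - 1 = 4 + 3 - 1 = 6.
y[0] = 2*3 = 6
y[1] = 1*3 + 2*3 = 9
y[2] = 0*3 + 1*3 + 2*0 = 3
y[3] = 0*3 + 0*3 + 1*0 = 0
y[4] = 0*3 + 0*0 = 0
y[5] = 0*0 = 0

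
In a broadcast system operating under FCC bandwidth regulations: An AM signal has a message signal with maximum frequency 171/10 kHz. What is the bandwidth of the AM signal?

In AM (double-sideband), the bandwidth is twice the message frequency.
BW = 2 * f_m = 2 * 171/10 kHz = 171/5 kHz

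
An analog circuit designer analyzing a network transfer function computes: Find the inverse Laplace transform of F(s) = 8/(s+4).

Standard pair: k/(s+a) <-> k*e^(-at)*u(t)
With k=8, a=4: f(t) = 8*e^(-4t)*u(t)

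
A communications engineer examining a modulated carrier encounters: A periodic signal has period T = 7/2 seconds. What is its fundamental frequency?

The fundamental frequency is the reciprocal of the period.
f = 1/T = 1/(7/2) = 2/7 Hz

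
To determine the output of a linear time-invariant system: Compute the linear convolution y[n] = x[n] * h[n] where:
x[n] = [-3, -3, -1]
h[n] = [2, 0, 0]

y[n] = sum_k x[k]*h[n-k]. Output length = len(x) + len(h) - 1 = 3 + 3 - 1 = 5.
y[0] = -3*2 = -6
y[1] = -3*2 + -3*0 = -6
y[2] = -1*2 + -3*0 + -3*0 = -2
y[3] = -1*0 + -3*0 = 0
y[4] = -1*0 = 0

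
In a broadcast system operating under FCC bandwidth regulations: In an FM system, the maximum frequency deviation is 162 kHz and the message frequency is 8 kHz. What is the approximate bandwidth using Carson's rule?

Carson's rule: BW = 2*(delta_f + f_m)
= 2*(162 + 8) kHz = 340 kHz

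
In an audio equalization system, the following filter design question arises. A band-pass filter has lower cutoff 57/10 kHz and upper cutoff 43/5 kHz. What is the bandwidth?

Bandwidth = f_high - f_low
= 43/5 kHz - 57/10 kHz = 29/10 kHz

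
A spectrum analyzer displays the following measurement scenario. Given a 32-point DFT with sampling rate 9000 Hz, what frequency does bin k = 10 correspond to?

The frequency of DFT bin k is: f_k = k * f_s / N
f_10 = 10 * 9000 / 32 = 5625/2 Hz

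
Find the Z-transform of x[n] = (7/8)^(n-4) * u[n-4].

Time-shifting property: if X(z) = Z{x[n]}, then Z{x[n-d]} = z^(-d) * X(z)
X(z) = z/(z - 7/8) for x[n] = (7/8)^n * u[n]
Z{x[n-4]} = z^(-4) * z/(z - 7/8) = z^(-3)/(z - 7/8)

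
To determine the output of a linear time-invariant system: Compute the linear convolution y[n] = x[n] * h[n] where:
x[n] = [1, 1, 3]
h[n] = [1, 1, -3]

y[n] = sum_k x[k]*h[n-k]. Output length = len(x) + len(h) - 1 = 3 + 3 - 1 = 5.
y[0] = 1*1 = 1
y[1] = 1*1 + 1*1 = 2
y[2] = 3*1 + 1*1 + 1*-3 = 1
y[3] = 3*1 + 1*-3 = 0
y[4] = 3*-3 = -9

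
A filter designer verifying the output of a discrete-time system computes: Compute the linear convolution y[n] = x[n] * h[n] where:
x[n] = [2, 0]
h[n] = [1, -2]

y[n] = sum_k x[k]*h[n-k]. Output length = len(x) + len(h) - 1 = 2 + 2 - 1 = 3.
y[0] = 2*1 = 2
y[1] = 0*1 + 2*-2 = -4
y[2] = 0*-2 = 0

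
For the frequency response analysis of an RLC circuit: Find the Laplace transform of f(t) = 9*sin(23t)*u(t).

Standard pair: sin(wt)*u(t) <-> w/(s^2+w^2)
With w = 23: L{9*sin(23t)*u(t)} = 207/(s^2+529)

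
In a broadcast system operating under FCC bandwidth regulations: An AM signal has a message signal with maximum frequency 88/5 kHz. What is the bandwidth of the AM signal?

In AM (double-sideband), the bandwidth is twice the message frequency.
BW = 2 * f_m = 2 * 88/5 kHz = 176/5 kHz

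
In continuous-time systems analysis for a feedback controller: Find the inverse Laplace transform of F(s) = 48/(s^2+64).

Standard pair: w/(s^2+w^2) <-> sin(wt)*u(t)
Recognize w^2 = 64, so w = 8; numerator 48 = 6*8.
f(t) = 6*sin(8t)*u(t)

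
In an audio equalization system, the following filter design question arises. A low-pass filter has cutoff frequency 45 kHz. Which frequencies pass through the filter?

A low-pass filter passes all frequencies below the cutoff frequency 45 kHz and attenuates higher frequencies.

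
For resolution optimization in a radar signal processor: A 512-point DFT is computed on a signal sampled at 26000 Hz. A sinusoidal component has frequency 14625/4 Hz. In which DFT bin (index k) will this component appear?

DFT frequency resolution = f_s/N = 26000/512 = 1625/32 Hz
Bin index k = f_signal / resolution = 14625/4 / 1625/32 = 72
The signal frequency 14625/4 Hz falls in DFT bin k = 72.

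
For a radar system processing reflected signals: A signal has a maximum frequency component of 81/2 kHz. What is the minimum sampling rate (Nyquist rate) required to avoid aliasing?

By the Nyquist-Shannon sampling theorem,
the minimum sampling rate (Nyquist rate) must be at least 2 * f_max.
Nyquist rate = 2 * 81/2 kHz = 81 kHz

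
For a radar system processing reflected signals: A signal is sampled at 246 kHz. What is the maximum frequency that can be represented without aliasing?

The maximum frequency that can be represented without aliasing
is the Nyquist frequency: f_max = f_s / 2 = 246 kHz / 2 = 123 kHz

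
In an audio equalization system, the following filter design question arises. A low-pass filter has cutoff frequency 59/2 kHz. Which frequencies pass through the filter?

A low-pass filter passes all frequencies below the cutoff frequency 59/2 kHz and attenuates higher frequencies.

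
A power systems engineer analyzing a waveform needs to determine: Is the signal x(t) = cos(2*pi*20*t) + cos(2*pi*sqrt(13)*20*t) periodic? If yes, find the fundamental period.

f1 = 20 Hz, f2 = 20*sqrt(13) Hz
Ratio f2/f1 = sqrt(13), which is irrational.
Since the frequency ratio is irrational, no common period exists.
The signal is not periodic.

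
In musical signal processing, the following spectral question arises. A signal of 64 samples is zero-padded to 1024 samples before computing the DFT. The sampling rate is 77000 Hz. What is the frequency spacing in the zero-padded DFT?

Original DFT: N = 64, resolution = f_s/N = 77000/64 = 9625/8 Hz
Zero-padded DFT: N = 1024, resolution = f_s/N = 77000/1024 = 9625/128 Hz
Zero-padding interpolates the spectrum (finer frequency grid)
but does NOT improve the true spectral resolution (ability to resolve close frequencies).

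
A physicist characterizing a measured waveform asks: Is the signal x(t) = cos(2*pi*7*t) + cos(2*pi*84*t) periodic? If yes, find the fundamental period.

f1 = 7 Hz, f2 = 84 Hz
Period T1 = 1/7, T2 = 1/84
Ratio T1/T2 = 84/7, which is rational.
The signal is periodic with fundamental period T = 1/GCD(7,84) = 1/7 s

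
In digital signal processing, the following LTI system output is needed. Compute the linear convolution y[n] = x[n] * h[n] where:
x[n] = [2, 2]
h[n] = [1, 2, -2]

y[n] = sum_k x[k]*h[n-k]. Output length = len(x) + len(h) - 1 = 2 + 3 - 1 = 4.
y[0] = 2*1 = 2
y[1] = 2*1 + 2*2 = 6
y[2] = 2*2 + 2*-2 = 0
y[3] = 2*-2 = -4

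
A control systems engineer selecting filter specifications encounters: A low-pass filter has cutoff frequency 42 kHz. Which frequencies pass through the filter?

A low-pass filter passes all frequencies below the cutoff frequency 42 kHz and attenuates higher frequencies.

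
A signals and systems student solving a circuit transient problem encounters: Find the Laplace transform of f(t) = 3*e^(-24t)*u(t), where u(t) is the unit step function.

Standard Laplace transform pair:
e^(-at)*u(t) <-> 1/(s+a)
With a = 24: L{3*e^(-24t)*u(t)} = 3/(s+24), ROC: Re(s) > -24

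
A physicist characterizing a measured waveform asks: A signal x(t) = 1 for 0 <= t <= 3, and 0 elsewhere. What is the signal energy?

Energy = integral of |x(t)|^2 dt over the signal duration
= 1^2 * 3 = 1 * 3 = 3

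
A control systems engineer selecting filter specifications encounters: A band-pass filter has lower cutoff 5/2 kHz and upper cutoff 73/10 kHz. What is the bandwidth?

Bandwidth = f_high - f_low
= 73/10 kHz - 5/2 kHz = 24/5 kHz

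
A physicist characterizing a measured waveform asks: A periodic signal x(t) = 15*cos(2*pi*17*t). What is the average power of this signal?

Average power of A*cos(wt) is A^2/2.
P = 15^2 / 2 = 225/2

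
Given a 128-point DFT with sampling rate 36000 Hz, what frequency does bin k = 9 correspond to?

The frequency of DFT bin k is: f_k = k * f_s / N
f_9 = 9 * 36000 / 128 = 10125/4 Hz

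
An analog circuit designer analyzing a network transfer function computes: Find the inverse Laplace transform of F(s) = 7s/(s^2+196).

Standard pair: s/(s^2+w^2) <-> cos(wt)*u(t)
With k=7, w=14: f(t) = 7*cos(14t)*u(t)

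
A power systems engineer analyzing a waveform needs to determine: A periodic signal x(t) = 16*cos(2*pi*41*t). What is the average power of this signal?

Average power of A*cos(wt) is A^2/2.
P = 16^2 / 2 = 256/2 = 128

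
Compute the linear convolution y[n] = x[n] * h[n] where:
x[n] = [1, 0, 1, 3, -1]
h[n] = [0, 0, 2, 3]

y[n] = sum_k x[k]*h[n-k]. Output length = len(x) + len(h) - 1 = 5 + 4 - 1 = 8.
y[0] = 1*0 = 0
y[1] = 0*0 + 1*0 = 0
y[2] = 1*0 + 0*0 + 1*2 = 2
y[3] = 3*0 + 1*0 + 0*2 + 1*3 = 3
y[4] = -1*0 + 3*0 + 1*2 + 0*3 = 2
y[5] = -1*0 + 3*2 + 1*3 = 9
y[6] = -1*2 + 3*3 = 7
y[7] = -1*3 = -3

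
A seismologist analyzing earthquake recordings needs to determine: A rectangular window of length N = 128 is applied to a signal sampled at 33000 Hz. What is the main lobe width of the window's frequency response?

For a rectangular window of length N,
the main lobe width in frequency is 2*f_s/N.
= 2*33000/128 = 4125/8 Hz
This determines the minimum frequency separation for resolving two sinusoids.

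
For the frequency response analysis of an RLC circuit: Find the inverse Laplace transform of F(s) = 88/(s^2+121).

Standard pair: w/(s^2+w^2) <-> sin(wt)*u(t)
Recognize w^2 = 121, so w = 11; numerator 88 = 8*11.
f(t) = 8*sin(11t)*u(t)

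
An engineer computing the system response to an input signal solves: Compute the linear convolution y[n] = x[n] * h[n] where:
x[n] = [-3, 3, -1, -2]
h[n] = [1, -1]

y[n] = sum_k x[k]*h[n-k]. Output length = len(x) + len(h) - 1 = 4 + 2 - 1 = 5.
y[0] = -3*1 = -3
y[1] = 3*1 + -3*-1 = 6
y[2] = -1*1 + 3*-1 = -4
y[3] = -2*1 + -1*-1 = -1
y[4] = -2*-1 = 2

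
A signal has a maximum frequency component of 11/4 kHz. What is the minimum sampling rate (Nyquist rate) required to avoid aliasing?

By the Nyquist-Shannon sampling theorem,
the minimum sampling rate (Nyquist rate) must be at least 2 * f_max.
Nyquist rate = 2 * 11/4 kHz = 11/2 kHz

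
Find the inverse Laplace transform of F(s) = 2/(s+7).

Standard pair: k/(s+a) <-> k*e^(-at)*u(t)
With k=2, a=7: f(t) = 2*e^(-7t)*u(t)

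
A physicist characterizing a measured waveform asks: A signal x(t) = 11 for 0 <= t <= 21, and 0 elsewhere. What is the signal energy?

Energy = integral of |x(t)|^2 dt over the signal duration
= 11^2 * 21 = 121 * 21 = 2541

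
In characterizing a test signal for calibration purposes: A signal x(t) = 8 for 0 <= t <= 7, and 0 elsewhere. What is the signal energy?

Energy = integral of |x(t)|^2 dt over the signal duration
= 8^2 * 7 = 64 * 7 = 448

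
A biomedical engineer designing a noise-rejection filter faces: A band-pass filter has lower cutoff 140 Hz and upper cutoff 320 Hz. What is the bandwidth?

Bandwidth = f_high - f_low
= 320 Hz - 140 Hz = 180 Hz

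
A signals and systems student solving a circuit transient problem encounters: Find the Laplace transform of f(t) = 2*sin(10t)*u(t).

Standard pair: sin(wt)*u(t) <-> w/(s^2+w^2)
With w = 10: L{2*sin(10t)*u(t)} = 20/(s^2+100)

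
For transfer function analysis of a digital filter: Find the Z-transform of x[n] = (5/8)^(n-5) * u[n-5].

Time-shifting property: if X(z) = Z{x[n]}, then Z{x[n-d]} = z^(-d) * X(z)
X(z) = z/(z - 5/8) for x[n] = (5/8)^n * u[n]
Z{x[n-5]} = z^(-5) * z/(z - 5/8) = z^(-4)/(z - 5/8)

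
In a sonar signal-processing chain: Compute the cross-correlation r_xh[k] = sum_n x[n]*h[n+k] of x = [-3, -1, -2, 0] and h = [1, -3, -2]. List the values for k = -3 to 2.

Both sequences indexed from 0 and zero outside their support.
Lags with overlap: k = -3 to 2.
  r_xh[-3] = x[3]*h[0] = 0
  r_xh[-2] = x[2]*h[0] + x[3]*h[1] = -2
  r_xh[-1] = x[1]*h[0] + x[2]*h[1] + x[3]*h[2] = 5
  r_xh[0] = x[0]*h[0] + x[1]*h[1] + x[2]*h[2] = 4
  r_xh[1] = x[0]*h[1] + x[1]*h[2] = 11
  r_xh[2] = x[0]*h[2] = 6
r_xh = [0, -2, 5, 4, 11, 6] (for k = -3, ..., 2)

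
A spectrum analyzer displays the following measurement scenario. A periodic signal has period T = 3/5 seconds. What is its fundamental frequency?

The fundamental frequency is the reciprocal of the period.
f = 1/T = 1/(3/5) = 5/3 Hz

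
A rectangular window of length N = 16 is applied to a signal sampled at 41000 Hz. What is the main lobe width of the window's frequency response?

For a rectangular window of length N,
the main lobe width in frequency is 2*f_s/N.
= 2*41000/16 = 5125 Hz
This determines the minimum frequency separation for resolving two sinusoids.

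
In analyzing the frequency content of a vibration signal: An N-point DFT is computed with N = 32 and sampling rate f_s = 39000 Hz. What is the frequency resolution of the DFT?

DFT frequency resolution = f_s / N
= 39000 / 32 = 4875/4 Hz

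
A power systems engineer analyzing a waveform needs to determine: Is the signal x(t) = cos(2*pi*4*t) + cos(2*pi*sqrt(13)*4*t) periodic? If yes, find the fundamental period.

f1 = 4 Hz, f2 = 4*sqrt(13) Hz
Ratio f2/f1 = sqrt(13), which is irrational.
Since the frequency ratio is irrational, no common period exists.
The signal is not periodic.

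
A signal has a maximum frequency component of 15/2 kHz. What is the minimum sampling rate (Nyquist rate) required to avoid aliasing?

By the Nyquist-Shannon sampling theorem,
the minimum sampling rate (Nyquist rate) must be at least 2 * f_max.
Nyquist rate = 2 * 15/2 kHz = 15 kHz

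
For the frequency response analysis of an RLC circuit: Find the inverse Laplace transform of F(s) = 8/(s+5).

Standard pair: k/(s+a) <-> k*e^(-at)*u(t)
With k=8, a=5: f(t) = 8*e^(-5t)*u(t)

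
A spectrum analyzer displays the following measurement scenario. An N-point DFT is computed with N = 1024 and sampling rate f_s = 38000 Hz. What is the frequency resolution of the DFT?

DFT frequency resolution = f_s / N
= 38000 / 1024 = 2375/64 Hz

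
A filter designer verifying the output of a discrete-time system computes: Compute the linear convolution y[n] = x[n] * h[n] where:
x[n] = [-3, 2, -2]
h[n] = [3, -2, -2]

y[n] = sum_k x[k]*h[n-k]. Output length = len(x) + len(h) - 1 = 3 + 3 - 1 = 5.
y[0] = -3*3 = -9
y[1] = 2*3 + -3*-2 = 12
y[2] = -2*3 + 2*-2 + -3*-2 = -4
y[3] = -2*-2 + 2*-2 = 0
y[4] = -2*-2 = 4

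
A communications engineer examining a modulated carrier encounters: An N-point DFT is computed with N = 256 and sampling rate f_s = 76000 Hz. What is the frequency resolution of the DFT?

DFT frequency resolution = f_s / N
= 76000 / 256 = 2375/8 Hz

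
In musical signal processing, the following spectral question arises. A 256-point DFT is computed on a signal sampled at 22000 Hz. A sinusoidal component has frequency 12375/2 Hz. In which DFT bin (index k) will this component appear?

DFT frequency resolution = f_s/N = 22000/256 = 1375/16 Hz
Bin index k = f_signal / resolution = 12375/2 / 1375/16 = 72
The signal frequency 12375/2 Hz falls in DFT bin k = 72.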